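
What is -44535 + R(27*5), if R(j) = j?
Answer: -44400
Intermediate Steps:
-44535 + R(27*5) = -44535 + 27*5 = -44535 + 135 = -44400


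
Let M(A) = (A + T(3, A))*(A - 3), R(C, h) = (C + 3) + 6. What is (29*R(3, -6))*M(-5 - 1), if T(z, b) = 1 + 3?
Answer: 6264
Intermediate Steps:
T(z, b) = 4
R(C, h) = 9 + C (R(C, h) = (3 + C) + 6 = 9 + C)
M(A) = (-3 + A)*(4 + A) (M(A) = (A + 4)*(A - 3) = (4 + A)*(-3 + A) = (-3 + A)*(4 + A))
(29*R(3, -6))*M(-5 - 1) = (29*(9 + 3))*(-12 + (-5 - 1) + (-5 - 1)**2) = (29*12)*(-12 - 6 + (-6)**2) = 348*(-12 - 6 + 36) = 348*18 = 6264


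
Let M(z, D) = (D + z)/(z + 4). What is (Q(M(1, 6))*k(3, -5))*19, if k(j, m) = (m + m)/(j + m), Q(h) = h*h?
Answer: 931/5 ≈ 186.20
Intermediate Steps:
M(z, D) = (D + z)/(4 + z)
Q(h) = h²
k(j, m) = 2*m/(j + m) (k(j, m) = (2*m)/(j + m) = 2*m/(j + m))
(Q(M(1, 6))*k(3, -5))*19 = (((6 + 1)/(4 + 1))²*(2*(-5)/(3 - 5)))*19 = ((7/5)²*(2*(-5)/(-2)))*19 = (((⅕)*7)²*(2*(-5)*(-½)))*19 = ((7/5)²*5)*19 = ((49/25)*5)*19 = (49/5)*19 = 931/5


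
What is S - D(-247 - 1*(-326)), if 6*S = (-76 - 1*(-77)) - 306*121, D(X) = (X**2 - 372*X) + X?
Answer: 101383/6 ≈ 16897.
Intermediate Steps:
D(X) = X**2 - 371*X
S = -37025/6 (S = ((-76 - 1*(-77)) - 306*121)/6 = ((-76 + 77) - 37026)/6 = (1 - 37026)/6 = (1/6)*(-37025) = -37025/6 ≈ -6170.8)
S - D(-247 - 1*(-326)) = -37025/6 - (-247 - 1*(-326))*(-371 + (-247 - 1*(-326))) = -37025/6 - (-247 + 326)*(-371 + (-247 + 326)) = -37025/6 - 79*(-371 + 79) = -37025/6 - 79*(-292) = -37025/6 - 1*(-23068) = -37025/6 + 23068 = 101383/6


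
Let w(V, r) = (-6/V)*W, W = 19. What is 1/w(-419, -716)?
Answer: 419/114 ≈ 3.6754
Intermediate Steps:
w(V, r) = -114/V (w(V, r) = -6/V*19 = -114/V)
1/w(-419, -716) = 1/(-114/(-419)) = 1/(-114*(-1/419)) = 1/(114/419) = 419/114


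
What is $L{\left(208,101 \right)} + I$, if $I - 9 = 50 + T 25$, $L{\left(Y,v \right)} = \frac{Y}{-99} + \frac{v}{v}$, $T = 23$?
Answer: $\frac{62657}{99} \approx 632.9$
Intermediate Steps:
$L{\left(Y,v \right)} = 1 - \frac{Y}{99}$ ($L{\left(Y,v \right)} = Y \left(- \frac{1}{99}\right) + 1 = - \frac{Y}{99} + 1 = 1 - \frac{Y}{99}$)
$I = 634$ ($I = 9 + \left(50 + 23 \cdot 25\right) = 9 + \left(50 + 575\right) = 9 + 625 = 634$)
$L{\left(208,101 \right)} + I = \left(1 - \frac{208}{99}\right) + 634 = - \frac{109}{99} + 634 = \frac{62657}{99}$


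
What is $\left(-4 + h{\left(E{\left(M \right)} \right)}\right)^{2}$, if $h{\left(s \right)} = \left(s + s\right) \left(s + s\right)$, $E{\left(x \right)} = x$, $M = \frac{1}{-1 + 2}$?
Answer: $0$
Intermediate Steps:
$M = 1$ ($M = 1^{-1} = 1$)
$h{\left(s \right)} = 4 s^{2}$ ($h{\left(s \right)} = 2 s 2 s = 4 s^{2}$)
$\left(-4 + h{\left(E{\left(M \right)} \right)}\right)^{2} = \left(-4 + 4 \cdot 1^{2}\right)^{2} = \left(-4 + 4 \cdot 1\right)^{2} = \left(-4 + 4\right)^{2} = 0^{2} = 0$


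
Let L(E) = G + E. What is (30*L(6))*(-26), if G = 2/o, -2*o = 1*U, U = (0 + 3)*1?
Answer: -3640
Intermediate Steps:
U = 3 (U = 3*1 = 3)
o = -3/2 ≈ -1.5000
G = -4/3 (G = 2/(-3/2) = 2*(-⅔) = -4/3 ≈ -1.3333)
L(E) = -4/3 + E
(30*L(6))*(-26) = (30*(-4/3 + 6))*(-26) = (30*(14/3))*(-26) = 140*(-26) = -3640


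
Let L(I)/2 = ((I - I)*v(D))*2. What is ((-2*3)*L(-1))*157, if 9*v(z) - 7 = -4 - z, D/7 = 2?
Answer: 0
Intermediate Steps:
D = 14 (D = 7*2 = 14)
v(z) = ⅓ - z/9 (v(z) = 7/9 + (-4 - z)/9 = 7/9 + (-4/9 - z/9) = ⅓ - z/9)
L(I) = 0 (L(I) = 2*(((I - I)*(⅓ - ⅑*14))*2) = 2*((0*(⅓ - 14/9))*2) = 2*((0*(-11/9))*2) = 2*(0*2) = 2*0 = 0)
((-2*3)*L(-1))*157 = (-2*3*0)*157 = -6*0*157 = 0*157 = 0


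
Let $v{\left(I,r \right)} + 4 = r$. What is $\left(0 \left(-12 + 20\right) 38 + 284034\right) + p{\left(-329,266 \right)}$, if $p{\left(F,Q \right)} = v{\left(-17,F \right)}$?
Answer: $283701$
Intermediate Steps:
$v{\left(I,r \right)} = -4 + r$
$p{\left(F,Q \right)} = -4 + F$
$\left(0 \left(-12 + 20\right) 38 + 284034\right) + p{\left(-329,266 \right)} = \left(0 \left(-12 + 20\right) 38 + 284034\right) - 333 = \left(0 \cdot 8 \cdot 38 + 284034\right) - 333 = \left(0 \cdot 38 + 284034\right) - 333 = \left(0 + 284034\right) - 333 = 284034 - 333 = 283701$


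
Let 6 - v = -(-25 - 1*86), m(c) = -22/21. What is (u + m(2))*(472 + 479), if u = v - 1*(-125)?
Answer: 126166/7 ≈ 18024.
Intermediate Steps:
m(c) = -22/21 (m(c) = -22*1/21 = -22/21)
v = -105 (v = 6 - (-1)*(-25 - 1*86) = 6 - (-1)*(-25 - 86) = 6 - (-1)*(-111) = 6 - 1*111 = 6 - 111 = -105)
u = 20 (u = -105 - 1*(-125) = -105 + 125 = 20)
(u + m(2))*(472 + 479) = (20 - 22/21)*(472 + 479) = (398/21)*951 = 126166/7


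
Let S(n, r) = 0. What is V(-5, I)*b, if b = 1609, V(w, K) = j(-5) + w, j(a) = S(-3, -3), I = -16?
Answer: -8045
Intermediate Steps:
j(a) = 0
V(w, K) = w (V(w, K) = 0 + w = w)
V(-5, I)*b = -5*1609 = -8045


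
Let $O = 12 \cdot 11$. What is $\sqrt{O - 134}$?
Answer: $i \sqrt{2} \approx 1.4142 i$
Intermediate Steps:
$O = 132$
$\sqrt{O - 134} = \sqrt{132 - 134} = \sqrt{-2} = i \sqrt{2}$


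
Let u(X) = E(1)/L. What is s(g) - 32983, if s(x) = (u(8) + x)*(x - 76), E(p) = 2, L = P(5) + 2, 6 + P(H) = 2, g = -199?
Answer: 22017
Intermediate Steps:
P(H) = -4 (P(H) = -6 + 2 = -4)
L = -2 (L = -4 + 2 = -2)
u(X) = -1 (u(X) = 2/(-2) = 2*(-½) = -1)
s(x) = (-1 + x)*(-76 + x) (s(x) = (-1 + x)*(x - 76) = (-1 + x)*(-76 + x))
s(g) - 32983 = (76 + (-199)² - 77*(-199)) - 32983 = (76 + 39601 + 15323) - 32983 = 55000 - 32983 = 22017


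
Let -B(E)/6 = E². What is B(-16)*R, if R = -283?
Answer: 434688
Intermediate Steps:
B(E) = -6*E²
B(-16)*R = -6*(-16)²*(-283) = -6*256*(-283) = -1536*(-283) = 434688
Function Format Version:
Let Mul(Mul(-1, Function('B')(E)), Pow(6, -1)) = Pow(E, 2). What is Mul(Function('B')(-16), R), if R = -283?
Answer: 434688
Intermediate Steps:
Function('B')(E) = Mul(-6, Pow(E, 2))
Mul(Function('B')(-16), R) = Mul(Mul(-6, Pow(-16, 2)), -283) = Mul(Mul(-6, 256), -283) = Mul(-1536, -283) = 434688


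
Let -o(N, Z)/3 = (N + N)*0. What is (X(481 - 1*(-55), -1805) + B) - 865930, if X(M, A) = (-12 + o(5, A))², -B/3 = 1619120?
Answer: -5723146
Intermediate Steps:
B = -4857360 (B = -3*1619120 = -4857360)
o(N, Z) = 0 (o(N, Z) = -3*(N + N)*0 = -3*2*N*0 = -3*0 = 0)
X(M, A) = 144 (X(M, A) = (-12 + 0)² = (-12)² = 144)
(X(481 - 1*(-55), -1805) + B) - 865930 = (144 - 4857360) - 865930 = -4857216 - 865930 = -5723146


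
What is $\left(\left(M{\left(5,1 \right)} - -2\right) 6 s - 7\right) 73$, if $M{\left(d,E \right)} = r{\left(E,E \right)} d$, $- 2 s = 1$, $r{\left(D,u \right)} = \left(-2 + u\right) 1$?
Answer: $146$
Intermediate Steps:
$r{\left(D,u \right)} = -2 + u$
$s = - \frac{1}{2}$ ($s = \left(- \frac{1}{2}\right) 1 = - \frac{1}{2} \approx -0.5$)
$M{\left(d,E \right)} = d \left(-2 + E\right)$ ($M{\left(d,E \right)} = \left(-2 + E\right) d = d \left(-2 + E\right)$)
$\left(\left(M{\left(5,1 \right)} - -2\right) 6 s - 7\right) 73 = \left(\left(5 \left(-2 + 1\right) - -2\right) 6 \left(- \frac{1}{2}\right) - 7\right) 73 = \left(\left(5 \left(-1\right) + 2\right) 6 \left(- \frac{1}{2}\right) - 7\right) 73 = \left(\left(-5 + 2\right) 6 \left(- \frac{1}{2}\right) - 7\right) 73 = \left(\left(-3\right) 6 \left(- \frac{1}{2}\right) - 7\right) 73 = \left(\left(-18\right) \left(- \frac{1}{2}\right) - 7\right) 73 = \left(9 - 7\right) 73 = 2 \cdot 73 = 146$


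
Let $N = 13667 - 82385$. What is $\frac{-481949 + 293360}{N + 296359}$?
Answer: $- \frac{188589}{227641} \approx -0.82845$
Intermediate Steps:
$N = -68718$
$\frac{-481949 + 293360}{N + 296359} = \frac{-481949 + 293360}{-68718 + 296359} = - \frac{188589}{227641}$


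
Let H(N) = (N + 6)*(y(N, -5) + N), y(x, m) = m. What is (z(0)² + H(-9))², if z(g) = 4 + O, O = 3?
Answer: 8281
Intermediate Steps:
z(g) = 7 (z(g) = 4 + 3 = 7)
H(N) = (-5 + N)*(6 + N) (H(N) = (N + 6)*(-5 + N) = (6 + N)*(-5 + N) = (-5 + N)*(6 + N))
(z(0)² + H(-9))² = (7² + (-30 - 9 + (-9)²))² = (49 + (-30 - 9 + 81))² = (49 + 42)² = 91² = 8281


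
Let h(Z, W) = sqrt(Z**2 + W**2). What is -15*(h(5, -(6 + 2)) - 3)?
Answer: 45 - 15*sqrt(89) ≈ -96.510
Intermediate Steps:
h(Z, W) = sqrt(W**2 + Z**2)
-15*(h(5, -(6 + 2)) - 3) = -15*(sqrt((-(6 + 2))**2 + 5**2) - 3) = -15*(sqrt((-1*8)**2 + 25) - 3) = -15*(sqrt((-8)**2 + 25) - 3) = -15*(sqrt(64 + 25) - 3) = -15*(sqrt(89) - 3) = -15*(-3 + sqrt(89)) = 45 - 15*sqrt(89)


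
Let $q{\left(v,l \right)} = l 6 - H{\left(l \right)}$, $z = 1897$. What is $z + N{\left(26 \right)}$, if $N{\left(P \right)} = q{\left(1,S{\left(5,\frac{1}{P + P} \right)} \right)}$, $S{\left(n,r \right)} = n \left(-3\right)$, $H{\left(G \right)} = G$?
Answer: $1822$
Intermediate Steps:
$S{\left(n,r \right)} = - 3 n$
$q{\left(v,l \right)} = 5 l$ ($q{\left(v,l \right)} = l 6 - l = 6 l - l = 5 l$)
$N{\left(P \right)} = -75$ ($N{\left(P \right)} = 5 \left(\left(-3\right) 5\right) = 5 \left(-15\right) = -75$)
$z + N{\left(26 \right)} = 1897 - 75 = 1822$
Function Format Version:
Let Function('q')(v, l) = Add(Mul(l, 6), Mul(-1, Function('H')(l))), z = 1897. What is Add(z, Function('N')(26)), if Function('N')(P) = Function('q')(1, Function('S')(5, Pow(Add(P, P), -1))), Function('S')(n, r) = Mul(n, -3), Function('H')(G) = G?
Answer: 1822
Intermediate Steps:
Function('S')(n, r) = Mul(-3, n)
Function('q')(v, l) = Mul(5, l) (Function('q')(v, l) = Add(Mul(l, 6), Mul(-1, l)) = Add(Mul(6, l), Mul(-1, l)) = Mul(5, l))
Function('N')(P) = -75 (Function('N')(P) = Mul(5, Mul(-3, 5)) = Mul(5, -15) = -75)
Add(z, Function('N')(26)) = Add(1897, -75) = 1822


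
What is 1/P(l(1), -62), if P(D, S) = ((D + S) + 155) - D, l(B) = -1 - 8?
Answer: 1/93 ≈ 0.010753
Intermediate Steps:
l(B) = -9
P(D, S) = 155 + S (P(D, S) = (155 + D + S) - D = 155 + S)
1/P(l(1), -62) = 1/(155 - 62) = 1/93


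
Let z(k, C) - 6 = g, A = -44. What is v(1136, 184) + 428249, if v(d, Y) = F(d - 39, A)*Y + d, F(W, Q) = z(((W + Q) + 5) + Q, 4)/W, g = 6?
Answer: 471037553/1097 ≈ 4.2939e+5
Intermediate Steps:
z(k, C) = 12 (z(k, C) = 6 + 6 = 12)
F(W, Q) = 12/W
v(d, Y) = d + 12*Y/(-39 + d) (v(d, Y) = (12/(d - 39))*Y + d = (12/(-39 + d))*Y + d = 12*Y/(-39 + d) + d = d + 12*Y/(-39 + d))
v(1136, 184) + 428249 = (12*184 + 1136*(-39 + 1136))/(-39 + 1136) + 428249 = (2208 + 1136*1097)/1097 + 428249 = (2208 + 1246192)/1097 + 428249 = (1/1097)*1248400 + 428249 = 1248400/1097 + 428249 = 471037553/1097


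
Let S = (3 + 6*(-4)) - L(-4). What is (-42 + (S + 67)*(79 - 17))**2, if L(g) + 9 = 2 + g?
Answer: 12194064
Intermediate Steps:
L(g) = -7 + g (L(g) = -9 + (2 + g) = -7 + g)
S = -10 (S = (3 + 6*(-4)) - (-7 - 4) = (3 - 24) - 1*(-11) = -21 + 11 = -10)
(-42 + (S + 67)*(79 - 17))**2 = (-42 + (-10 + 67)*(79 - 17))**2 = (-42 + 57*62)**2 = (-42 + 3534)**2 = 3492**2 = 12194064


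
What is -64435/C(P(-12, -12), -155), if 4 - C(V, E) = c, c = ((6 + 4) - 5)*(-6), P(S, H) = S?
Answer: -64435/34 ≈ -1895.1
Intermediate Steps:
c = -30 (c = (10 - 5)*(-6) = 5*(-6) = -30)
C(V, E) = 34 (C(V, E) = 4 - 1*(-30) = 4 + 30 = 34)
-64435/C(P(-12, -12), -155) = -64435/34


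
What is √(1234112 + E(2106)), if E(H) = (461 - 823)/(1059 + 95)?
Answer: √410871569611/577 ≈ 1110.9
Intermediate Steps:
E(H) = -181/577 (E(H) = -362/1154 = -362*1/1154 = -181/577)
√(1234112 + E(2106)) = √(1234112 - 181/577) = √(712082443/577) = √410871569611/577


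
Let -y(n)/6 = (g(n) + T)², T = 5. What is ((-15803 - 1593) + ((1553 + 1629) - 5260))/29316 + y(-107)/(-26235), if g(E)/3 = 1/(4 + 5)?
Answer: -36135509/54936090 ≈ -0.65777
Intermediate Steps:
g(E) = ⅓ (g(E) = 3/(4 + 5) = 3/9 = 3*(⅑) = ⅓)
y(n) = -512/3 (y(n) = -6*(⅓ + 5)² = -6*(16/3)² = -6*256/9 = -512/3)
((-15803 - 1593) + ((1553 + 1629) - 5260))/29316 + y(-107)/(-26235) = ((-15803 - 1593) + ((1553 + 1629) - 5260))/29316 - 512/3/(-26235) = (-17396 + (3182 - 5260))*(1/29316) - 512/3*(-1/26235) = (-17396 - 2078)*(1/29316) + 512/78705 = -19474*1/29316 + 512/78705 = -1391/2094 + 512/78705 = -36135509/54936090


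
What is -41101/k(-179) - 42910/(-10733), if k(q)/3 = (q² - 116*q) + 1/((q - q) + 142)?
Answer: 902616116344/241438115889 ≈ 3.7385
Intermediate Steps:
k(q) = 3/142 - 348*q + 3*q² (k(q) = 3*((q² - 116*q) + 1/((q - q) + 142)) = 3*((q² - 116*q) + 1/(0 + 142)) = 3*((q² - 116*q) + 1/142) = 3*(1/142 + q² - 116*q) = 3/142 - 348*q + 3*q²)
-41101/k(-179) - 42910/(-10733) = -41101/(3/142 - 348*(-179) + 3*(-179)²) - 42910/(-10733) = -41101/(3/142 + 62292 + 3*32041) - 42910*(-1/10733) = -41101/(3/142 + 62292 + 96123) + 42910/10733 = -41101/22494933/142 + 42910/10733 = -41101*142/22494933 + 42910/10733 = -5836342/22494933 + 42910/10733 = 902616116344/241438115889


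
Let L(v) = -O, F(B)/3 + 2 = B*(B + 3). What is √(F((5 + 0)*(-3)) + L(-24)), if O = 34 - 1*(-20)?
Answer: 4*√30 ≈ 21.909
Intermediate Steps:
F(B) = -6 + 3*B*(3 + B) (F(B) = -6 + 3*(B*(B + 3)) = -6 + 3*(B*(3 + B)) = -6 + 3*B*(3 + B))
O = 54 (O = 34 + 20 = 54)
L(v) = -54 (L(v) = -1*54 = -54)
√(F((5 + 0)*(-3)) + L(-24)) = √((-6 + 3*((5 + 0)*(-3))² + 9*((5 + 0)*(-3))) - 54) = √((-6 + 3*(5*(-3))² + 9*(5*(-3))) - 54) = √((-6 + 3*(-15)² + 9*(-15)) - 54) = √((-6 + 3*225 - 135) - 54) = √((-6 + 675 - 135) - 54) = √(534 - 54) = √480 = 4*√30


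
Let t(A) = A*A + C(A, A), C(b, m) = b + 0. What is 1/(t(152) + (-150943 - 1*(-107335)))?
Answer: -1/20352 ≈ -4.9135e-5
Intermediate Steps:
C(b, m) = b
t(A) = A + A² (t(A) = A*A + A = A² + A = A + A²)
1/(t(152) + (-150943 - 1*(-107335))) = 1/(152*(1 + 152) + (-150943 - 1*(-107335))) = 1/(152*153 + (-150943 + 107335)) = 1/(23256 - 43608) = 1/(-20352) = -1/20352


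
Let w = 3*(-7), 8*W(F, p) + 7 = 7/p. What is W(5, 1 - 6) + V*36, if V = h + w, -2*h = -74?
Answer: 11499/20 ≈ 574.95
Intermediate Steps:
h = 37 (h = -1/2*(-74) = 37)
W(F, p) = -7/8 + 7/(8*p) (W(F, p) = -7/8 + (7/p)/8 = -7/8 + 7/(8*p))
w = -21
V = 16 (V = 37 - 21 = 16)
W(5, 1 - 6) + V*36 = 7*(1 - (1 - 6))/(8*(1 - 6)) + 16*36 = (7/8)*(1 - 1*(-5))/(-5) + 576 = (7/8)*(-1/5)*(1 + 5) + 576 = (7/8)*(-1/5)*6 + 576 = -21/20 + 576 = 11499/20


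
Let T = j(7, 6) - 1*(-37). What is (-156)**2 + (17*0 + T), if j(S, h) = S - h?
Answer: 24374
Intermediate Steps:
T = 38 (T = (7 - 1*6) - 1*(-37) = (7 - 6) + 37 = 1 + 37 = 38)
(-156)**2 + (17*0 + T) = (-156)**2 + (17*0 + 38) = 24336 + (0 + 38) = 24336 + 38 = 24374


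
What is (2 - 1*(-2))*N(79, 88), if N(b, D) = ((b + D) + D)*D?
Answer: 89760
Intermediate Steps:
N(b, D) = D*(b + 2*D) (N(b, D) = ((D + b) + D)*D = (b + 2*D)*D = D*(b + 2*D))
(2 - 1*(-2))*N(79, 88) = (2 - 1*(-2))*(88*(79 + 2*88)) = (2 + 2)*(88*(79 + 176)) = 4*(88*255) = 4*22440 = 89760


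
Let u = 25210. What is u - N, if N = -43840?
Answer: 69050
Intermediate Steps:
u - N = 25210 - 1*(-43840) = 25210 + 43840 = 69050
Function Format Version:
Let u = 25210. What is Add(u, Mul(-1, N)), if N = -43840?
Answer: 69050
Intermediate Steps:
Add(u, Mul(-1, N)) = Add(25210, Mul(-1, -43840)) = Add(25210, 43840) = 69050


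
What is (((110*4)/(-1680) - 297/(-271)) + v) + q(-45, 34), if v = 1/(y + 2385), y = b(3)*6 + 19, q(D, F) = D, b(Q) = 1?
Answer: -302872097/6857655 ≈ -44.166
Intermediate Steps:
y = 25 (y = 1*6 + 19 = 6 + 19 = 25)
v = 1/2410 (v = 1/(25 + 2385) = 1/2410 ≈ 0.00041494)
(((110*4)/(-1680) - 297/(-271)) + v) + q(-45, 34) = (((110*4)/(-1680) - 297/(-271)) + 1/2410) - 45 = ((440*(-1/1680) - 297*(-1/271)) + 1/2410) - 45 = ((-11/42 + 297/271) + 1/2410) - 45 = (9493/11382 + 1/2410) - 45 = 5722378/6857655 - 45 = -302872097/6857655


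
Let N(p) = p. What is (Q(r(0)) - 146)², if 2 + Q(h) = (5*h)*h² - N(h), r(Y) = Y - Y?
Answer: 21904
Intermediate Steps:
r(Y) = 0
Q(h) = -2 - h + 5*h³ (Q(h) = -2 + ((5*h)*h² - h) = -2 + (5*h³ - h) = -2 + (-h + 5*h³) = -2 - h + 5*h³)
(Q(r(0)) - 146)² = ((-2 - 1*0 + 5*0³) - 146)² = ((-2 + 0 + 5*0) - 146)² = ((-2 + 0 + 0) - 146)² = (-2 - 146)² = (-148)² = 21904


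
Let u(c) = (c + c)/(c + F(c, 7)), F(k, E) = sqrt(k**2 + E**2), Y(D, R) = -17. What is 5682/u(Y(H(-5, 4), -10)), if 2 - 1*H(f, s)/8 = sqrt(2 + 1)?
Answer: 2841 - 36933*sqrt(2)/17 ≈ -231.42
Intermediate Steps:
H(f, s) = 16 - 8*sqrt(3) (H(f, s) = 16 - 8*sqrt(2 + 1) = 16 - 8*sqrt(3))
F(k, E) = sqrt(E**2 + k**2)
u(c) = 2*c/(c + sqrt(49 + c**2)) (u(c) = (c + c)/(c + sqrt(7**2 + c**2)) = (2*c)/(c + sqrt(49 + c**2)) = 2*c/(c + sqrt(49 + c**2)))
5682/u(Y(H(-5, 4), -10)) = 5682/((2*(-17)/(-17 + sqrt(49 + (-17)**2)))) = 5682/((2*(-17)/(-17 + sqrt(49 + 289)))) = 5682/((2*(-17)/(-17 + sqrt(338)))) = 5682/((2*(-17)/(-17 + 13*sqrt(2)))) = 5682/((-34/(-17 + 13*sqrt(2)))) = 5682*(1/2 - 13*sqrt(2)/34) = 2841 - 36933*sqrt(2)/17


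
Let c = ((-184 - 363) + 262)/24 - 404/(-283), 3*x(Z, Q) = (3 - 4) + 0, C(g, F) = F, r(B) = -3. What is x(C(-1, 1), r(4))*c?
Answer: 23653/6792 ≈ 3.4825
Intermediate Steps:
x(Z, Q) = -⅓ (x(Z, Q) = ((3 - 4) + 0)/3 = (-1 + 0)/3 = (⅓)*(-1) = -⅓)
c = -23653/2264 (c = (-547 + 262)*(1/24) - 404*(-1/283) = -285*1/24 + 404/283 = -95/8 + 404/283 = -23653/2264 ≈ -10.447)
x(C(-1, 1), r(4))*c = -⅓*(-23653/2264) = 23653/6792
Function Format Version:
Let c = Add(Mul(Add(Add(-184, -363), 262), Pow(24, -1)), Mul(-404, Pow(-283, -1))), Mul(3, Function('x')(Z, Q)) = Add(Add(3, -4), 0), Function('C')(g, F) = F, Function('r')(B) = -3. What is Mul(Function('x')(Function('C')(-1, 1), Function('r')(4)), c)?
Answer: Rational(23653, 6792) ≈ 3.4825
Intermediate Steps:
Function('x')(Z, Q) = Rational(-1, 3) (Function('x')(Z, Q) = Mul(Rational(1, 3), Add(Add(3, -4), 0)) = Mul(Rational(1, 3), Add(-1, 0)) = Mul(Rational(1, 3), -1) = Rational(-1, 3))
c = Rational(-23653, 2264) (c = Add(Mul(Add(-547, 262), Rational(1, 24)), Mul(-404, Rational(-1, 283))) = Add(Mul(-285, Rational(1, 24)), Rational(404, 283)) = Add(Rational(-95, 8), Rational(404, 283)) = Rational(-23653, 2264) ≈ -10.447)
Mul(Function('x')(Function('C')(-1, 1), Function('r')(4)), c) = Mul(Rational(-1, 3), Rational(-23653, 2264)) = Rational(23653, 6792)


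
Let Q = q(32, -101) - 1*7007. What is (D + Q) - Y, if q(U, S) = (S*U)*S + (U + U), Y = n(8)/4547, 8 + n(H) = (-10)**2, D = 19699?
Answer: 1542287744/4547 ≈ 3.3919e+5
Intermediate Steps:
n(H) = 92 (n(H) = -8 + (-10)**2 = -8 + 100 = 92)
Y = 92/4547 ≈ 0.020233
q(U, S) = 2*U + U*S**2 (q(U, S) = U*S**2 + 2*U = 2*U + U*S**2)
Q = 319489 (Q = 32*(2 + (-101)**2) - 1*7007 = 32*(2 + 10201) - 7007 = 32*10203 - 7007 = 326496 - 7007 = 319489)
(D + Q) - Y = (19699 + 319489) - 1*92/4547 = 339188 - 92/4547 = 1542287744/4547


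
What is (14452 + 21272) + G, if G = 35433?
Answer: 71157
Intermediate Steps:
(14452 + 21272) + G = (14452 + 21272) + 35433 = 35724 + 35433 = 71157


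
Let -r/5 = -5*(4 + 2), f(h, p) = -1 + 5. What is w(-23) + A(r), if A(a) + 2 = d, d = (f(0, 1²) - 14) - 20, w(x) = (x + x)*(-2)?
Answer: 60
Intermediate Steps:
w(x) = -4*x (w(x) = (2*x)*(-2) = -4*x)
f(h, p) = 4
r = 150 (r = -(-25)*(4 + 2) = -(-25)*6 = -5*(-30) = 150)
d = -30 (d = (4 - 14) - 20 = -10 - 20 = -30)
A(a) = -32 (A(a) = -2 - 30 = -32)
w(-23) + A(r) = -4*(-23) - 32 = 92 - 32 = 60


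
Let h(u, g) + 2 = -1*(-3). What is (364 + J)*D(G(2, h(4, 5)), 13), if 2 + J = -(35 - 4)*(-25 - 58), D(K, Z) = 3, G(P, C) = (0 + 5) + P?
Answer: 8805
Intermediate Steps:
h(u, g) = 1 (h(u, g) = -2 - 1*(-3) = -2 + 3 = 1)
G(P, C) = 5 + P
J = 2571 (J = -2 - (35 - 4)*(-25 - 58) = -2 - 31*(-83) = -2 - 1*(-2573) = -2 + 2573 = 2571)
(364 + J)*D(G(2, h(4, 5)), 13) = (364 + 2571)*3 = 2935*3 = 8805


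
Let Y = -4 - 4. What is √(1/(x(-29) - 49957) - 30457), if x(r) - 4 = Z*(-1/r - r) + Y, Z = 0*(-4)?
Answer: I*√76023764075058/49961 ≈ 174.52*I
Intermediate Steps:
Z = 0
Y = -8
x(r) = -4 (x(r) = 4 + (0*(-1/r - r) - 8) = 4 + (0*(-r - 1/r) - 8) = 4 + (0 - 8) = 4 - 8 = -4)
√(1/(x(-29) - 49957) - 30457) = √(1/(-4 - 49957) - 30457) = √(1/(-49961) - 30457) = √(-1/49961 - 30457) = √(-1521662178/49961) = I*√76023764075058/49961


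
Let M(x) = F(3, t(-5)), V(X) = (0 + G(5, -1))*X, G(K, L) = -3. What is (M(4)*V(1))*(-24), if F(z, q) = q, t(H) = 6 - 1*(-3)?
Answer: 648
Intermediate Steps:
t(H) = 9 (t(H) = 6 + 3 = 9)
V(X) = -3*X (V(X) = (0 - 3)*X = -3*X)
M(x) = 9
(M(4)*V(1))*(-24) = (9*(-3*1))*(-24) = (9*(-3))*(-24) = -27*(-24) = 648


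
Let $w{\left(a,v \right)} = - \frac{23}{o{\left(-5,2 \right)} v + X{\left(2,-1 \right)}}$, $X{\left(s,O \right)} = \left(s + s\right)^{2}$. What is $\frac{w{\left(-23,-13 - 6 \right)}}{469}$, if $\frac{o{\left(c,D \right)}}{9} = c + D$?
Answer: $- \frac{1}{10787} \approx -9.2704 \cdot 10^{-5}$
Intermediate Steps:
$o{\left(c,D \right)} = 9 D + 9 c$ ($o{\left(c,D \right)} = 9 \left(c + D\right) = 9 \left(D + c\right) = 9 D + 9 c$)
$X{\left(s,O \right)} = 4 s^{2}$ ($X{\left(s,O \right)} = \left(2 s\right)^{2} = 4 s^{2}$)
$w{\left(a,v \right)} = - \frac{23}{16 - 27 v}$ ($w{\left(a,v \right)} = - \frac{23}{\left(9 \cdot 2 + 9 \left(-5\right)\right) v + 4 \cdot 2^{2}} = - \frac{23}{\left(18 - 45\right) v + 4 \cdot 4} = - \frac{23}{- 27 v + 16} = - \frac{23}{16 - 27 v}$)
$\frac{w{\left(-23,-13 - 6 \right)}}{469} = \frac{23 \frac{1}{-16 + 27 \left(-13 - 6\right)}}{469} = \frac{23}{-16 + 27 \left(-19\right)} \frac{1}{469} = \frac{23}{-16 - 513} \cdot \frac{1}{469} = \frac{23}{-529} \cdot \frac{1}{469} = 23 \left(- \frac{1}{529}\right) \frac{1}{469} = \left(- \frac{1}{23}\right) \frac{1}{469} = - \frac{1}{10787}$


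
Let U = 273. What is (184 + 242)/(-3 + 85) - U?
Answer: -10980/41 ≈ -267.80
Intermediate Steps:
(184 + 242)/(-3 + 85) - U = (184 + 242)/(-3 + 85) - 1*273 = 426/82 - 273 = 426*(1/82) - 273 = 213/41 - 273 = -10980/41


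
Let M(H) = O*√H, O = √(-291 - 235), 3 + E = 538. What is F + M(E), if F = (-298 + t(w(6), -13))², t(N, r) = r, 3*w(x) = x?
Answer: 96721 + I*√281410 ≈ 96721.0 + 530.48*I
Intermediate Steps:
w(x) = x/3
E = 535 (E = -3 + 538 = 535)
O = I*√526 (O = √(-526) = I*√526 ≈ 22.935*I)
F = 96721 (F = (-298 - 13)² = (-311)² = 96721)
M(H) = I*√526*√H (M(H) = (I*√526)*√H = I*√526*√H)
F + M(E) = 96721 + I*√526*√535 = 96721 + I*√281410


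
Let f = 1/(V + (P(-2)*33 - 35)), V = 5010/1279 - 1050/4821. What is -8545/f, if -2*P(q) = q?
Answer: -29845241130/2055353 ≈ -14521.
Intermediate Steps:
P(q) = -q/2
V = 7603420/2055353 (V = 5010*(1/1279) - 1050*1/4821 = 5010/1279 - 350/1607 = 7603420/2055353 ≈ 3.6993)
f = 2055353/3492714 (f = 1/(7603420/2055353 + (-½*(-2)*33 - 35)) = 1/(7603420/2055353 + (1*33 - 35)) = 1/(7603420/2055353 + (33 - 35)) = 1/(7603420/2055353 - 2) = 1/(3492714/2055353) = 2055353/3492714 ≈ 0.58847)
-8545/f = -8545/2055353/3492714 = -8545*3492714/2055353 = -29845241130/2055353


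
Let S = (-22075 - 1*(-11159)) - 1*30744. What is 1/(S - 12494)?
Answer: -1/54154 ≈ -1.8466e-5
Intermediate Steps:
S = -41660 (S = (-22075 + 11159) - 30744 = -10916 - 30744 = -41660)
1/(S - 12494) = 1/(-41660 - 12494) = 1/(-54154) = -1/54154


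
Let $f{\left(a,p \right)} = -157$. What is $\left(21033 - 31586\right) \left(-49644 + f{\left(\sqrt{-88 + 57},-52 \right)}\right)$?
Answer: $525549953$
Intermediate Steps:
$\left(21033 - 31586\right) \left(-49644 + f{\left(\sqrt{-88 + 57},-52 \right)}\right) = \left(21033 - 31586\right) \left(-49644 - 157\right) = \left(-10553\right) \left(-49801\right) = 525549953$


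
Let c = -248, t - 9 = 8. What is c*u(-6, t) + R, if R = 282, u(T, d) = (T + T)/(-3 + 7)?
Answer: 1026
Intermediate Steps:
t = 17 (t = 9 + 8 = 17)
u(T, d) = T/2 (u(T, d) = (2*T)/4 = (2*T)*(1/4) = T/2)
c*u(-6, t) + R = -124*(-6) + 282 = -248*(-3) + 282 = 744 + 282 = 1026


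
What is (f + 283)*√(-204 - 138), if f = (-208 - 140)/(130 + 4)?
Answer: 56361*I*√38/67 ≈ 5185.6*I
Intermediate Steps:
f = -174/67 (f = -348/134 = -348*1/134 = -174/67 ≈ -2.5970)
(f + 283)*√(-204 - 138) = (-174/67 + 283)*√(-204 - 138) = 18787*√(-342)/67 = 18787*(3*I*√38)/67 = 56361*I*√38/67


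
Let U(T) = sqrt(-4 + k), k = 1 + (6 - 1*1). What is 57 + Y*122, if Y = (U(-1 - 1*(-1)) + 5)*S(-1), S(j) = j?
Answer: -553 - 122*sqrt(2) ≈ -725.53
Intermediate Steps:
k = 6 (k = 1 + (6 - 1) = 1 + 5 = 6)
U(T) = sqrt(2) (U(T) = sqrt(-4 + 6) = sqrt(2))
Y = -5 - sqrt(2) (Y = (sqrt(2) + 5)*(-1) = (5 + sqrt(2))*(-1) = -5 - sqrt(2) ≈ -6.4142)
57 + Y*122 = 57 + (-5 - sqrt(2))*122 = 57 + (-610 - 122*sqrt(2)) = -553 - 122*sqrt(2)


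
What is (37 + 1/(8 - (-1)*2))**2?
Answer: 137641/100 ≈ 1376.4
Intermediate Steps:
(37 + 1/(8 - (-1)*2))**2 = (37 + 1/(8 - 1*(-2)))**2 = (37 + 1/(8 + 2))**2 = (37 + 1/10)**2 = (371/10)**2 = 137641/100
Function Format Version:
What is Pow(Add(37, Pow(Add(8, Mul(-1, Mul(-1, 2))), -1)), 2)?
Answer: Rational(137641, 100) ≈ 1376.4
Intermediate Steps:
Pow(Add(37, Pow(Add(8, Mul(-1, Mul(-1, 2))), -1)), 2) = Pow(Add(37, Pow(Add(8, Mul(-1, -2)), -1)), 2) = Pow(Add(37, Pow(Add(8, 2), -1)), 2) = Pow(Add(37, Pow(10, -1)), 2) = Pow(Add(37, Rational(1, 10)), 2) = Pow(Rational(371, 10), 2) = Rational(137641, 100)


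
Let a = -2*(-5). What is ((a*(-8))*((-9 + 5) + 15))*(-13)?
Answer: 11440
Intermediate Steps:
a = 10
((a*(-8))*((-9 + 5) + 15))*(-13) = ((10*(-8))*((-9 + 5) + 15))*(-13) = -80*(-4 + 15)*(-13) = -80*11*(-13) = -880*(-13) = 11440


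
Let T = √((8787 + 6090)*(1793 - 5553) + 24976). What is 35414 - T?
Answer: 35414 - 4*I*√3494534 ≈ 35414.0 - 7477.5*I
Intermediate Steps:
T = 4*I*√3494534 (T = √(14877*(-3760) + 24976) = √(-55937520 + 24976) = √(-55912544) = 4*I*√3494534 ≈ 7477.5*I)
35414 - T = 35414 - 4*I*√3494534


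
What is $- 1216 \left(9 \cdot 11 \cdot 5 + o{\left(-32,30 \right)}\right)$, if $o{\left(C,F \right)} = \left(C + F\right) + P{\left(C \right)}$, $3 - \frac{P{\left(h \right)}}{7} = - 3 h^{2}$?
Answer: $-26773888$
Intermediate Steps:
$P{\left(h \right)} = 21 + 21 h^{2}$ ($P{\left(h \right)} = 21 - 7 \left(- 3 h^{2}\right) = 21 + 21 h^{2}$)
$o{\left(C,F \right)} = 21 + C + F + 21 C^{2}$ ($o{\left(C,F \right)} = \left(C + F\right) + \left(21 + 21 C^{2}\right) = 21 + C + F + 21 C^{2}$)
$- 1216 \left(9 \cdot 11 \cdot 5 + o{\left(-32,30 \right)}\right) = - 1216 \left(9 \cdot 11 \cdot 5 + \left(21 - 32 + 30 + 21 \left(-32\right)^{2}\right)\right) = - 1216 \left(99 \cdot 5 + \left(21 - 32 + 30 + 21 \cdot 1024\right)\right) = - 1216 \left(495 + \left(21 - 32 + 30 + 21504\right)\right) = - 1216 \left(495 + 21523\right) = \left(-1216\right) 22018 = -26773888$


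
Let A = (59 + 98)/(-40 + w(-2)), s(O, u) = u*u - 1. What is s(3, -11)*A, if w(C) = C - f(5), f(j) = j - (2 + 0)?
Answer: -1256/3 ≈ -418.67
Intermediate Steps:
f(j) = -2 + j (f(j) = j - 1*2 = j - 2 = -2 + j)
w(C) = -3 + C (w(C) = C - (-2 + 5) = C - 1*3 = C - 3 = -3 + C)
s(O, u) = -1 + u**2 (s(O, u) = u**2 - 1 = -1 + u**2)
A = -157/45 (A = (59 + 98)/(-40 + (-3 - 2)) = 157/(-40 - 5) = 157/(-45) = 157*(-1/45) = -157/45 ≈ -3.4889)
s(3, -11)*A = (-1 + (-11)**2)*(-157/45) = (-1 + 121)*(-157/45) = 120*(-157/45) = -1256/3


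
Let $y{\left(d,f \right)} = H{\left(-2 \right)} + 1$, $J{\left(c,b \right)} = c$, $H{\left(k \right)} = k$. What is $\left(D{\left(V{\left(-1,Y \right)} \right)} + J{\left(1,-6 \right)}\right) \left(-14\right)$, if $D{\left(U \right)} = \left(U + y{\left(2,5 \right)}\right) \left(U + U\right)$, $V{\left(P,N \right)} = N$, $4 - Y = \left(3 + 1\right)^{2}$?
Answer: $-4382$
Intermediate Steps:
$Y = -12$ ($Y = 4 - \left(3 + 1\right)^{2} = 4 - 4^{2} = 4 - 16 = -12$)
$y{\left(d,f \right)} = -1$ ($y{\left(d,f \right)} = -2 + 1 = -1$)
$D{\left(U \right)} = 2 U \left(-1 + U\right)$ ($D{\left(U \right)} = \left(U - 1\right) \left(U + U\right) = \left(-1 + U\right) 2 U = 2 U \left(-1 + U\right)$)
$\left(D{\left(V{\left(-1,Y \right)} \right)} + J{\left(1,-6 \right)}\right) \left(-14\right) = \left(2 \left(-12\right) \left(-1 - 12\right) + 1\right) \left(-14\right) = \left(2 \left(-12\right) \left(-13\right) + 1\right) \left(-14\right) = \left(312 + 1\right) \left(-14\right) = 313 \left(-14\right) = -4382$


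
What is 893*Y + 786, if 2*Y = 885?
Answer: 791877/2 ≈ 3.9594e+5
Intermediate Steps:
Y = 885/2 (Y = (½)*885 = 885/2 ≈ 442.50)
893*Y + 786 = 893*(885/2) + 786 = 790305/2 + 786 = 791877/2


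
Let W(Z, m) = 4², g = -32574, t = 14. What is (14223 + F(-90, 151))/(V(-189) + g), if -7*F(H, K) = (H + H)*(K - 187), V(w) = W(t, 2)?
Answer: -93081/227906 ≈ -0.40842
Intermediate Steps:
W(Z, m) = 16
V(w) = 16
F(H, K) = -2*H*(-187 + K)/7 (F(H, K) = -(H + H)*(K - 187)/7 = -2*H*(-187 + K)/7)
(14223 + F(-90, 151))/(V(-189) + g) = (14223 + (2/7)*(-90)*(187 - 1*151))/(16 - 32574) = (14223 + (2/7)*(-90)*(187 - 151))/(-32558) = (14223 + (2/7)*(-90)*36)*(-1/32558) = (14223 - 6480/7)*(-1/32558) = (93081/7)*(-1/32558) = -93081/227906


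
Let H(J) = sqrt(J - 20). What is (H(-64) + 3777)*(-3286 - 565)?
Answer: -14545227 - 7702*I*sqrt(21) ≈ -1.4545e+7 - 35295.0*I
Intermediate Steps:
H(J) = sqrt(-20 + J)
(H(-64) + 3777)*(-3286 - 565) = (sqrt(-20 - 64) + 3777)*(-3286 - 565) = (sqrt(-84) + 3777)*(-3851) = (2*I*sqrt(21) + 3777)*(-3851) = (3777 + 2*I*sqrt(21))*(-3851) = -14545227 - 7702*I*sqrt(21)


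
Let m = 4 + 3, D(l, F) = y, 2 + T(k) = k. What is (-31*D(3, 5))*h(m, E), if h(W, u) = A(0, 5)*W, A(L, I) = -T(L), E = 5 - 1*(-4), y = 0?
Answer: 0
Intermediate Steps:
T(k) = -2 + k
D(l, F) = 0
E = 9 (E = 5 + 4 = 9)
A(L, I) = 2 - L (A(L, I) = -(-2 + L) = 2 - L)
m = 7
h(W, u) = 2*W (h(W, u) = (2 - 1*0)*W = (2 + 0)*W = 2*W)
(-31*D(3, 5))*h(m, E) = (-31*0)*(2*7) = 0*14 = 0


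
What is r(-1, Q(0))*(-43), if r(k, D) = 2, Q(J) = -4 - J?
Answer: -86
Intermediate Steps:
r(-1, Q(0))*(-43) = 2*(-43) = -86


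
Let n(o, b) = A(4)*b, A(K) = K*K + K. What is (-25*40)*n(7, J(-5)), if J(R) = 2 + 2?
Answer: -80000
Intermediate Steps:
A(K) = K + K**2 (A(K) = K**2 + K = K + K**2)
J(R) = 4
n(o, b) = 20*b (n(o, b) = (4*(1 + 4))*b = (4*5)*b = 20*b)
(-25*40)*n(7, J(-5)) = (-25*40)*(20*4) = -1000*80 = -80000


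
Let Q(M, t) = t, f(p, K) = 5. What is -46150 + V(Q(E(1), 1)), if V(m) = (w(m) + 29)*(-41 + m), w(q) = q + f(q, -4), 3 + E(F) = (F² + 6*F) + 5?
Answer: -47550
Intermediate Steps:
E(F) = 2 + F² + 6*F (E(F) = -3 + ((F² + 6*F) + 5) = -3 + (5 + F² + 6*F) = 2 + F² + 6*F)
w(q) = 5 + q (w(q) = q + 5 = 5 + q)
V(m) = (-41 + m)*(34 + m) (V(m) = ((5 + m) + 29)*(-41 + m) = (34 + m)*(-41 + m) = (-41 + m)*(34 + m))
-46150 + V(Q(E(1), 1)) = -46150 + (-1394 + 1² - 7*1) = -46150 + (-1394 + 1 - 7) = -46150 - 1400 = -47550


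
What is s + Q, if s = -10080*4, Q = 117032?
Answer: 76712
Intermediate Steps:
s = -40320
s + Q = -40320 + 117032 = 76712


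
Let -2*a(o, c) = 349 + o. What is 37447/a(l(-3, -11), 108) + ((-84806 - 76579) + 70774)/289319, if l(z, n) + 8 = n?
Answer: -10849079408/47737635 ≈ -227.26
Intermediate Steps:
l(z, n) = -8 + n
a(o, c) = -349/2 - o/2 (a(o, c) = -(349 + o)/2 = -349/2 - o/2)
37447/a(l(-3, -11), 108) + ((-84806 - 76579) + 70774)/289319 = 37447/(-349/2 - (-8 - 11)/2) + ((-84806 - 76579) + 70774)/289319 = 37447/(-349/2 - ½*(-19)) + (-161385 + 70774)*(1/289319) = 37447/(-349/2 + 19/2) - 90611*1/289319 = 37447/(-165) - 90611/289319 = 37447*(-1/165) - 90611/289319 = -37447/165 - 90611/289319 = -10849079408/47737635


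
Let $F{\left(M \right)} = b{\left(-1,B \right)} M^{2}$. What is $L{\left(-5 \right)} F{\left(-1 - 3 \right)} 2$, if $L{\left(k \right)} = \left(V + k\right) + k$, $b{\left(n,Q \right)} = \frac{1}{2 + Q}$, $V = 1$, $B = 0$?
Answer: $-144$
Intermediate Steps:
$F{\left(M \right)} = \frac{M^{2}}{2}$ ($F{\left(M \right)} = \frac{M^{2}}{2 + 0} = \frac{M^{2}}{2}$)
$L{\left(k \right)} = 1 + 2 k$ ($L{\left(k \right)} = \left(1 + k\right) + k = 1 + 2 k$)
$L{\left(-5 \right)} F{\left(-1 - 3 \right)} 2 = \left(1 + 2 \left(-5\right)\right) \frac{\left(-1 - 3\right)^{2}}{2} \cdot 2 = \left(1 - 10\right) \frac{\left(-1 - 3\right)^{2}}{2} \cdot 2 = - 9 \frac{\left(-4\right)^{2}}{2} \cdot 2 = - 9 \cdot \frac{1}{2} \cdot 16 \cdot 2 = \left(-9\right) 8 \cdot 2 = \left(-72\right) 2 = -144$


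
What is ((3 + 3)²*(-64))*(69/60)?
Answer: -13248/5 ≈ -2649.6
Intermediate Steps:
((3 + 3)²*(-64))*(69/60) = (6²*(-64))*(69*(1/60)) = (36*(-64))*(23/20) = -2304*23/20 = -13248/5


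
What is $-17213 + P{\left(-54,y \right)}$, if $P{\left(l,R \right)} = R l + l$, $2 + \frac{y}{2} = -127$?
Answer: $-3335$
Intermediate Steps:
$y = -258$ ($y = -4 + 2 \left(-127\right) = -4 - 254 = -258$)
$P{\left(l,R \right)} = l + R l$
$-17213 + P{\left(-54,y \right)} = -17213 - 54 \left(1 - 258\right) = -17213 - -13878 = -17213 + 13878 = -3335$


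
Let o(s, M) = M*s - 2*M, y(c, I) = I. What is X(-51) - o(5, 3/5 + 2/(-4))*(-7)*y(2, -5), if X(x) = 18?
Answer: 15/2 ≈ 7.5000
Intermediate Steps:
o(s, M) = -2*M + M*s
X(-51) - o(5, 3/5 + 2/(-4))*(-7)*y(2, -5) = 18 - ((3/5 + 2/(-4))*(-2 + 5))*(-7)*(-5) = 18 - ((3*(⅕) + 2*(-¼))*3)*(-7)*(-5) = 18 - ((⅗ - ½)*3)*(-7)*(-5) = 18 - ((⅒)*3)*(-7)*(-5) = 18 - (3/10)*(-7)*(-5) = 18 - (-21)*(-5)/10 = 18 - 1*21/2 = 18 - 21/2 = 15/2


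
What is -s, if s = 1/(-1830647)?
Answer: 1/1830647 ≈ 5.4626e-7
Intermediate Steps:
s = -1/1830647 ≈ -5.4626e-7
-s = -1*(-1/1830647) = 1/1830647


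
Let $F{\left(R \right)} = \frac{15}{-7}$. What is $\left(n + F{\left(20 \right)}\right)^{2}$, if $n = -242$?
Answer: $\frac{2920681}{49} \approx 59606.0$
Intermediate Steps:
$F{\left(R \right)} = - \frac{15}{7}$ ($F{\left(R \right)} = 15 \left(- \frac{1}{7}\right) = - \frac{15}{7}$)
$\left(n + F{\left(20 \right)}\right)^{2} = \left(-242 - \frac{15}{7}\right)^{2} = \left(- \frac{1709}{7}\right)^{2} = \frac{2920681}{49}$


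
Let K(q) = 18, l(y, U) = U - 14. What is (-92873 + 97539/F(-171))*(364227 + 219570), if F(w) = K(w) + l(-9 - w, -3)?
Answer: 2723996802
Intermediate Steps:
l(y, U) = -14 + U
F(w) = 1 (F(w) = 18 + (-14 - 3) = 18 - 17 = 1)
(-92873 + 97539/F(-171))*(364227 + 219570) = (-92873 + 97539/1)*(364227 + 219570) = (-92873 + 97539*1)*583797 = (-92873 + 97539)*583797 = 4666*583797 = 2723996802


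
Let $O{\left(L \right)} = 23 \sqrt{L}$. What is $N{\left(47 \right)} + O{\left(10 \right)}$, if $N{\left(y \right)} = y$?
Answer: $47 + 23 \sqrt{10} \approx 119.73$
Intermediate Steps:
$N{\left(47 \right)} + O{\left(10 \right)} = 47 + 23 \sqrt{10}$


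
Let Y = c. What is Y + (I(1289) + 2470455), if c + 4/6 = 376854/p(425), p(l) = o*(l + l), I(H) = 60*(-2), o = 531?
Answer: 185830963034/75225 ≈ 2.4703e+6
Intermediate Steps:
I(H) = -120
p(l) = 1062*l (p(l) = 531*(l + l) = 531*(2*l) = 1062*l)
c = 12659/75225 (c = -2/3 + 376854/((1062*425)) = -2/3 + 376854/451350 = -2/3 + 376854*(1/451350) = -2/3 + 62809/75225 = 12659/75225 ≈ 0.16828)
Y = 12659/75225 ≈ 0.16828
Y + (I(1289) + 2470455) = 12659/75225 + (-120 + 2470455) = 12659/75225 + 2470335 = 185830963034/75225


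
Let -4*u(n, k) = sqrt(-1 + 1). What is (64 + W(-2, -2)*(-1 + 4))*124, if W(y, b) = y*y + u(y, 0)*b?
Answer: 9424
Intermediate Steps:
u(n, k) = 0 (u(n, k) = -sqrt(-1 + 1)/4 = -sqrt(0)/4 = -1/4*0 = 0)
W(y, b) = y**2 (W(y, b) = y*y + 0*b = y**2 + 0 = y**2)
(64 + W(-2, -2)*(-1 + 4))*124 = (64 + (-2)**2*(-1 + 4))*124 = (64 + 4*3)*124 = (64 + 12)*124 = 76*124 = 9424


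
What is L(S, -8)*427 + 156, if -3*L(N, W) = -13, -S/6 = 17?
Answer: 6019/3 ≈ 2006.3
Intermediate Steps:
S = -102 (S = -6*17 = -102)
L(N, W) = 13/3 (L(N, W) = -⅓*(-13) = 13/3)
L(S, -8)*427 + 156 = (13/3)*427 + 156 = 5551/3 + 156 = 6019/3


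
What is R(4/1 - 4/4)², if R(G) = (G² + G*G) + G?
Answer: 441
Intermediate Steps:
R(G) = G + 2*G² (R(G) = (G² + G²) + G = 2*G² + G = G + 2*G²)
R(4/1 - 4/4)² = ((4/1 - 4/4)*(1 + 2*(4/1 - 4/4)))² = ((4*1 - 4*¼)*(1 + 2*(4*1 - 4*¼)))² = ((4 - 1)*(1 + 2*(4 - 1)))² = (3*(1 + 2*3))² = (3*(1 + 6))² = (3*7)² = 21² = 441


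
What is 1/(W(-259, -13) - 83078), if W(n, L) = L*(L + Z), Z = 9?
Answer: -1/83026 ≈ -1.2044e-5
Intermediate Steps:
W(n, L) = L*(9 + L) (W(n, L) = L*(L + 9) = L*(9 + L))
1/(W(-259, -13) - 83078) = 1/(-13*(9 - 13) - 83078) = 1/(-13*(-4) - 83078) = 1/(52 - 83078) = 1/(-83026) = -1/83026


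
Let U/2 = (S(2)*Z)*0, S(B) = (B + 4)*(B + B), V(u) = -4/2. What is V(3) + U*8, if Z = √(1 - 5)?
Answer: -2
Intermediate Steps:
V(u) = -2 (V(u) = -4*½ = -2)
S(B) = 2*B*(4 + B) (S(B) = (4 + B)*(2*B) = 2*B*(4 + B))
Z = 2*I (Z = √(-4) = 2*I ≈ 2.0*I)
U = 0 (U = 2*(((2*2*(4 + 2))*(2*I))*0) = 2*(((2*2*6)*(2*I))*0) = 2*((24*(2*I))*0) = 2*((48*I)*0) = 2*0 = 0)
V(3) + U*8 = -2 + 0*8 = -2 + 0 = -2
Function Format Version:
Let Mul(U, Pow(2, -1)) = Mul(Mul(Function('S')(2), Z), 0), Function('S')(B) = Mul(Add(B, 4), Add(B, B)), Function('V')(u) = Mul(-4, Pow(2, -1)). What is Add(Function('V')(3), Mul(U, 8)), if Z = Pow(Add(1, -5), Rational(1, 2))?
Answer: -2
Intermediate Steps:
Function('V')(u) = -2 (Function('V')(u) = Mul(-4, Rational(1, 2)) = -2)
Function('S')(B) = Mul(2, B, Add(4, B)) (Function('S')(B) = Mul(Add(4, B), Mul(2, B)) = Mul(2, B, Add(4, B)))
Z = Mul(2, I) (Z = Pow(-4, Rational(1, 2)) = Mul(2, I) ≈ Mul(2.0000, I))
U = 0 (U = Mul(2, Mul(Mul(Mul(2, 2, Add(4, 2)), Mul(2, I)), 0)) = Mul(2, Mul(Mul(Mul(2, 2, 6), Mul(2, I)), 0)) = Mul(2, Mul(Mul(24, Mul(2, I)), 0)) = Mul(2, Mul(Mul(48, I), 0)) = Mul(2, 0) = 0)
Add(Function('V')(3), Mul(U, 8)) = Add(-2, Mul(0, 8)) = Add(-2, 0) = -2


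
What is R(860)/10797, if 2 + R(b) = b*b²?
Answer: 212018666/3599 ≈ 58910.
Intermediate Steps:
R(b) = -2 + b³ (R(b) = -2 + b*b² = -2 + b³)
R(860)/10797 = (-2 + 860³)/10797 = (-2 + 636056000)*(1/10797) = 636055998*(1/10797) = 212018666/3599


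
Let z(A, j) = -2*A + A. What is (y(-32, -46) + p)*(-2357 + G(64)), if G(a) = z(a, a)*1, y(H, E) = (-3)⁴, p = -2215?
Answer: 5166414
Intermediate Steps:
z(A, j) = -A
y(H, E) = 81
G(a) = -a (G(a) = -a*1 = -a)
(y(-32, -46) + p)*(-2357 + G(64)) = (81 - 2215)*(-2357 - 1*64) = -2134*(-2357 - 64) = -2134*(-2421) = 5166414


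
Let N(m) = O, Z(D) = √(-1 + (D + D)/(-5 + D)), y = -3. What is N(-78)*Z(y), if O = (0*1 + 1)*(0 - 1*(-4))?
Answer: 2*I ≈ 2.0*I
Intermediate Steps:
Z(D) = √(-1 + 2*D/(-5 + D)) (Z(D) = √(-1 + (2*D)/(-5 + D)) = √(-1 + 2*D/(-5 + D)))
O = 4 (O = (0 + 1)*(0 + 4) = 1*4 = 4)
N(m) = 4
N(-78)*Z(y) = 4*√((5 - 3)/(-5 - 3)) = 4*√(2/(-8)) = 4*√(-⅛*2) = 4*√(-¼) = 4*(I/2) = 2*I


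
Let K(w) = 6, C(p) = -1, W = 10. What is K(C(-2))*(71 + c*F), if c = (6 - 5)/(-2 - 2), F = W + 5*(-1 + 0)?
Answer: 837/2 ≈ 418.50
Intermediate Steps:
F = 5 (F = 10 + 5*(-1 + 0) = 10 + 5*(-1) = 10 - 5 = 5)
c = -¼ (c = 1/(-4) = 1*(-¼) = -¼ ≈ -0.25000)
K(C(-2))*(71 + c*F) = 6*(71 - ¼*5) = 6*(71 - 5/4) = 6*(279/4) = 837/2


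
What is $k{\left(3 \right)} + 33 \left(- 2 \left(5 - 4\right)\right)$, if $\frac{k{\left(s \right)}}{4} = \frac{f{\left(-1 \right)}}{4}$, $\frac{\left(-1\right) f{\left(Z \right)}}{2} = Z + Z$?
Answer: $-62$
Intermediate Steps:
$f{\left(Z \right)} = - 4 Z$ ($f{\left(Z \right)} = - 2 \left(Z + Z\right) = - 2 \cdot 2 Z = - 4 Z$)
$k{\left(s \right)} = 4$ ($k{\left(s \right)} = 4 \frac{\left(-4\right) \left(-1\right)}{4} = 4 \cdot 4 \cdot \frac{1}{4} = 4 \cdot 1 = 4$)
$k{\left(3 \right)} + 33 \left(- 2 \left(5 - 4\right)\right) = 4 + 33 \left(- 2 \left(5 - 4\right)\right) = 4 + 33 \left(\left(-2\right) 1\right) = 4 + 33 \left(-2\right) = 4 - 66 = -62$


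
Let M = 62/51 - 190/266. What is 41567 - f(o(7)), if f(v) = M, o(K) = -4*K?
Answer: 14839240/357 ≈ 41567.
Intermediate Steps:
M = 179/357 (M = 62*(1/51) - 190*1/266 = 62/51 - 5/7 = 179/357 ≈ 0.50140)
f(v) = 179/357
41567 - f(o(7)) = 41567 - 1*179/357 = 41567 - 179/357 = 14839240/357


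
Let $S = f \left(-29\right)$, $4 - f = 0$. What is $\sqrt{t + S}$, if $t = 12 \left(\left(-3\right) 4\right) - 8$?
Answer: $2 i \sqrt{67} \approx 16.371 i$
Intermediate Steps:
$f = 4$ ($f = 4 - 0 = 4 + 0 = 4$)
$S = -116$ ($S = 4 \left(-29\right) = -116$)
$t = -152$ ($t = 12 \left(-12\right) - 8 = -144 - 8 = -152$)
$\sqrt{t + S} = \sqrt{-152 - 116} = \sqrt{-268} = 2 i \sqrt{67}$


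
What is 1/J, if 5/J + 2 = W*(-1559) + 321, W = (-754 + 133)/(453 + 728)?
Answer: 1344878/5905 ≈ 227.75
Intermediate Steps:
W = -621/1181 ≈ -0.52583
J = 5905/1344878 (J = 5/(-2 + (-621/1181*(-1559) + 321)) = 5/(-2 + (968139/1181 + 321)) = 5/(-2 + 1347240/1181) = 5/(1344878/1181) = 5*(1181/1344878) = 5905/1344878 ≈ 0.0043907)
1/J = 1/(5905/1344878) = 1344878/5905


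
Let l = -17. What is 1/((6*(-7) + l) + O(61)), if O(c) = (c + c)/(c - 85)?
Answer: -12/769 ≈ -0.015605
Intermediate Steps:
O(c) = 2*c/(-85 + c) (O(c) = (2*c)/(-85 + c) = 2*c/(-85 + c))
1/((6*(-7) + l) + O(61)) = 1/((6*(-7) - 17) + 2*61/(-85 + 61)) = 1/((-42 - 17) + 2*61/(-24)) = 1/(-59 + 2*61*(-1/24)) = 1/(-59 - 61/12) = 1/(-769/12) = -12/769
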